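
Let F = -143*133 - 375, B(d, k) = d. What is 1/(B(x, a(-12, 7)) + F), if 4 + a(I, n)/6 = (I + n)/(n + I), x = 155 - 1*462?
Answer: -1/19701 ≈ -5.0759e-5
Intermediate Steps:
x = -307 (x = 155 - 462 = -307)
a(I, n) = -18 (a(I, n) = -24 + 6*((I + n)/(n + I)) = -24 + 6*((I + n)/(I + n)) = -24 + 6*1 = -24 + 6 = -18)
F = -19394 (F = -19019 - 375 = -19394)
1/(B(x, a(-12, 7)) + F) = 1/(-307 - 19394) = 1/(-19701) = -1/19701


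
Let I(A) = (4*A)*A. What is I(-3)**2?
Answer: 1296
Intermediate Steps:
I(A) = 4*A**2
I(-3)**2 = (4*(-3)**2)**2 = (4*9)**2 = 36**2 = 1296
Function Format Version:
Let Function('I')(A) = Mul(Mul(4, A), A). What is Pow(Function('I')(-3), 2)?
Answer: 1296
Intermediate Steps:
Function('I')(A) = Mul(4, Pow(A, 2))
Pow(Function('I')(-3), 2) = Pow(Mul(4, Pow(-3, 2)), 2) = Pow(Mul(4, 9), 2) = Pow(36, 2) = 1296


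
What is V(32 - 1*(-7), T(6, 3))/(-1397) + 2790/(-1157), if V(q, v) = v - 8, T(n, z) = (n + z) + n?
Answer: -3905729/1616329 ≈ -2.4164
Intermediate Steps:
T(n, z) = z + 2*n
V(q, v) = -8 + v
V(32 - 1*(-7), T(6, 3))/(-1397) + 2790/(-1157) = (-8 + (3 + 2*6))/(-1397) + 2790/(-1157) = (-8 + (3 + 12))*(-1/1397) + 2790*(-1/1157) = (-8 + 15)*(-1/1397) - 2790/1157 = 7*(-1/1397) - 2790/1157 = -7/1397 - 2790/1157 = -3905729/1616329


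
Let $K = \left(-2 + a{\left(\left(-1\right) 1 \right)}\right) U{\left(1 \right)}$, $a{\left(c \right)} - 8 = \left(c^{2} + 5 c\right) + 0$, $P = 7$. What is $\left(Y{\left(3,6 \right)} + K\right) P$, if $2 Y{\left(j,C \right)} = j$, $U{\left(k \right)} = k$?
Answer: $\frac{49}{2} \approx 24.5$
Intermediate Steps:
$Y{\left(j,C \right)} = \frac{j}{2}$
$a{\left(c \right)} = 8 + c^{2} + 5 c$ ($a{\left(c \right)} = 8 + \left(\left(c^{2} + 5 c\right) + 0\right) = 8 + \left(c^{2} + 5 c\right) = 8 + c^{2} + 5 c$)
$K = 2$ ($K = \left(-2 + \left(8 + \left(\left(-1\right) 1\right)^{2} + 5 \left(\left(-1\right) 1\right)\right)\right) 1 = \left(-2 + \left(8 + \left(-1\right)^{2} + 5 \left(-1\right)\right)\right) 1 = \left(-2 + \left(8 + 1 - 5\right)\right) 1 = \left(-2 + 4\right) 1 = 2 \cdot 1 = 2$)
$\left(Y{\left(3,6 \right)} + K\right) P = \left(\frac{1}{2} \cdot 3 + 2\right) 7 = \left(\frac{3}{2} + 2\right) 7 = \frac{7}{2} \cdot 7 = \frac{49}{2}$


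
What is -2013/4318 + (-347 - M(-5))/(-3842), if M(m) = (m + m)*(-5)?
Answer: -88525/243967 ≈ -0.36286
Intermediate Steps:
M(m) = -10*m (M(m) = (2*m)*(-5) = -10*m)
-2013/4318 + (-347 - M(-5))/(-3842) = -2013/4318 + (-347 - (-10)*(-5))/(-3842) = -2013*1/4318 + (-347 - 1*50)*(-1/3842) = -2013/4318 + (-347 - 50)*(-1/3842) = -2013/4318 - 397*(-1/3842) = -2013/4318 + 397/3842 = -88525/243967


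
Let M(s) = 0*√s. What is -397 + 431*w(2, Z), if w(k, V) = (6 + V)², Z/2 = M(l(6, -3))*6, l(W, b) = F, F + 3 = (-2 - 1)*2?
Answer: 15119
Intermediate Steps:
F = -9 (F = -3 + (-2 - 1)*2 = -3 - 3*2 = -3 - 6 = -9)
l(W, b) = -9
M(s) = 0
Z = 0 (Z = 2*(0*6) = 2*0 = 0)
-397 + 431*w(2, Z) = -397 + 431*(6 + 0)² = -397 + 431*6² = -397 + 431*36 = -397 + 15516 = 15119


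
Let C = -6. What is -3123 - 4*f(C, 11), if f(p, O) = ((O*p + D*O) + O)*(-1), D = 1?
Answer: -3299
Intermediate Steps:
f(p, O) = -2*O - O*p (f(p, O) = ((O*p + 1*O) + O)*(-1) = ((O*p + O) + O)*(-1) = ((O + O*p) + O)*(-1) = (2*O + O*p)*(-1) = -2*O - O*p)
-3123 - 4*f(C, 11) = -3123 - 4*(-1*11*(2 - 6)) = -3123 - 4*(-1*11*(-4)) = -3123 - 4*44 = -3123 - 1*176 = -3123 - 176 = -3299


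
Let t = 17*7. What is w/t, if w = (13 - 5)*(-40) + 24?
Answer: -296/119 ≈ -2.4874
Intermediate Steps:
w = -296 (w = 8*(-40) + 24 = -320 + 24 = -296)
t = 119
w/t = -296/119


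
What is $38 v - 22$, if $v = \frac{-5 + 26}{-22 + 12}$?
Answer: $- \frac{509}{5} \approx -101.8$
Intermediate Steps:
$v = - \frac{21}{10}$ ($v = \frac{21}{-10} = 21 \left(- \frac{1}{10}\right) = - \frac{21}{10} \approx -2.1$)
$38 v - 22 = 38 \left(- \frac{21}{10}\right) - 22 = - \frac{399}{5} - 22 = - \frac{509}{5}$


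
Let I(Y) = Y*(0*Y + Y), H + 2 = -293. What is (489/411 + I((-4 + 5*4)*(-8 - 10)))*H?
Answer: -3352229845/137 ≈ -2.4469e+7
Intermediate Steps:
H = -295 (H = -2 - 293 = -295)
I(Y) = Y² (I(Y) = Y*(0 + Y) = Y*Y = Y²)
(489/411 + I((-4 + 5*4)*(-8 - 10)))*H = (489/411 + ((-4 + 5*4)*(-8 - 10))²)*(-295) = (489*(1/411) + ((-4 + 20)*(-18))²)*(-295) = (163/137 + (16*(-18))²)*(-295) = (163/137 + (-288)²)*(-295) = (163/137 + 82944)*(-295) = (11363491/137)*(-295) = -3352229845/137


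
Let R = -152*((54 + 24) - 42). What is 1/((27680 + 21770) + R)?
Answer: 1/43978 ≈ 2.2739e-5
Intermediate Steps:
R = -5472 (R = -152*(78 - 42) = -152*36 = -5472)
1/((27680 + 21770) + R) = 1/((27680 + 21770) - 5472) = 1/(49450 - 5472) = 1/43978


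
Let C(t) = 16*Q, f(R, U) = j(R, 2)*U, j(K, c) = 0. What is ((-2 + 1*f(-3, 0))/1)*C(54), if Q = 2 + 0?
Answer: -64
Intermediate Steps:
Q = 2
f(R, U) = 0 (f(R, U) = 0*U = 0)
C(t) = 32 (C(t) = 16*2 = 32)
((-2 + 1*f(-3, 0))/1)*C(54) = ((-2 + 1*0)/1)*32 = ((-2 + 0)*1)*32 = -2*1*32 = -2*32 = -64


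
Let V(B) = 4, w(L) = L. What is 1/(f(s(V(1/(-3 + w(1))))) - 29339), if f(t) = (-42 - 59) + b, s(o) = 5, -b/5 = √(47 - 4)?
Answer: -5888/173342505 + √43/173342505 ≈ -3.3930e-5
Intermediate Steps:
b = -5*√43 (b = -5*√(47 - 4) = -5*√43 ≈ -32.787)
f(t) = -101 - 5*√43 (f(t) = (-42 - 59) - 5*√43 = -101 - 5*√43)
1/(f(s(V(1/(-3 + w(1))))) - 29339) = 1/((-101 - 5*√43) - 29339) = 1/(-29440 - 5*√43)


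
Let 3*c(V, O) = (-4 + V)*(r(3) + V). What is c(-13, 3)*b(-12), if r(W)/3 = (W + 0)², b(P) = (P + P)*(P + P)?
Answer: -45696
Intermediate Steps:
b(P) = 4*P² (b(P) = (2*P)*(2*P) = 4*P²)
r(W) = 3*W² (r(W) = 3*(W + 0)² = 3*W²)
c(V, O) = (-4 + V)*(27 + V)/3 (c(V, O) = ((-4 + V)*(3*3² + V))/3 = ((-4 + V)*(3*9 + V))/3 = ((-4 + V)*(27 + V))/3 = (-4 + V)*(27 + V)/3)
c(-13, 3)*b(-12) = (-36 + (⅓)*(-13)² + (23/3)*(-13))*(4*(-12)²) = (-36 + (⅓)*169 - 299/3)*(4*144) = (-36 + 169/3 - 299/3)*576 = -238/3*576 = -45696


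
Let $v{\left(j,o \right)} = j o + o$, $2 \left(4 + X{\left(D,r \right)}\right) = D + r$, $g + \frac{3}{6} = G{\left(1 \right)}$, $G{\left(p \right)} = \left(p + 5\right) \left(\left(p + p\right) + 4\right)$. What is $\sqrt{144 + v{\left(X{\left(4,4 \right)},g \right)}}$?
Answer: $\frac{\sqrt{718}}{2} \approx 13.398$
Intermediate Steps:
$G{\left(p \right)} = \left(4 + 2 p\right) \left(5 + p\right)$ ($G{\left(p \right)} = \left(5 + p\right) \left(2 p + 4\right) = \left(5 + p\right) \left(4 + 2 p\right) = \left(4 + 2 p\right) \left(5 + p\right)$)
$g = \frac{71}{2}$ ($g = - \frac{1}{2} + \left(20 + 2 \cdot 1^{2} + 14 \cdot 1\right) = - \frac{1}{2} + \left(20 + 2 \cdot 1 + 14\right) = - \frac{1}{2} + \left(20 + 2 + 14\right) = - \frac{1}{2} + 36 = \frac{71}{2} \approx 35.5$)
$X{\left(D,r \right)} = -4 + \frac{D}{2} + \frac{r}{2}$ ($X{\left(D,r \right)} = -4 + \frac{D + r}{2} = -4 + \left(\frac{D}{2} + \frac{r}{2}\right) = -4 + \frac{D}{2} + \frac{r}{2}$)
$v{\left(j,o \right)} = o + j o$
$\sqrt{144 + v{\left(X{\left(4,4 \right)},g \right)}} = \sqrt{144 + \frac{71 \left(1 + \left(-4 + \frac{1}{2} \cdot 4 + \frac{1}{2} \cdot 4\right)\right)}{2}} = \sqrt{144 + \frac{71 \left(1 + \left(-4 + 2 + 2\right)\right)}{2}} = \sqrt{144 + \frac{71 \left(1 + 0\right)}{2}} = \sqrt{144 + \frac{71}{2} \cdot 1} = \sqrt{144 + \frac{71}{2}} = \sqrt{\frac{359}{2}} = \frac{\sqrt{718}}{2}$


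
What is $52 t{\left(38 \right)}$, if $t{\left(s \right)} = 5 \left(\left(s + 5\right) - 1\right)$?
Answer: $10920$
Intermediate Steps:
$t{\left(s \right)} = 20 + 5 s$ ($t{\left(s \right)} = 5 \left(\left(5 + s\right) - 1\right) = 5 \left(4 + s\right) = 20 + 5 s$)
$52 t{\left(38 \right)} = 52 \left(20 + 5 \cdot 38\right) = 52 \left(20 + 190\right) = 52 \cdot 210 = 10920$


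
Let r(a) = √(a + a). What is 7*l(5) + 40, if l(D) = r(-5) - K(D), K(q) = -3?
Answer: 61 + 7*I*√10 ≈ 61.0 + 22.136*I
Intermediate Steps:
r(a) = √2*√a (r(a) = √(2*a) = √2*√a)
l(D) = 3 + I*√10 (l(D) = √2*√(-5) - 1*(-3) = √2*(I*√5) + 3 = I*√10 + 3 = 3 + I*√10)
7*l(5) + 40 = 7*(3 + I*√10) + 40 = (21 + 7*I*√10) + 40 = 61 + 7*I*√10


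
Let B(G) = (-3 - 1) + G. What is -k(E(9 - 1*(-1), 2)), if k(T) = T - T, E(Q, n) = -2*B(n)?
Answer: 0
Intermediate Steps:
B(G) = -4 + G
E(Q, n) = 8 - 2*n (E(Q, n) = -2*(-4 + n) = 8 - 2*n)
k(T) = 0
-k(E(9 - 1*(-1), 2)) = -1*0 = 0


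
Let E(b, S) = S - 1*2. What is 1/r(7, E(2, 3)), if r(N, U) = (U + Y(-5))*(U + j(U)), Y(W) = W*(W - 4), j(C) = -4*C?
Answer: -1/138 ≈ -0.0072464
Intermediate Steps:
E(b, S) = -2 + S (E(b, S) = S - 2 = -2 + S)
Y(W) = W*(-4 + W)
r(N, U) = -3*U*(45 + U) (r(N, U) = (U - 5*(-4 - 5))*(U - 4*U) = (U - 5*(-9))*(-3*U) = (U + 45)*(-3*U) = (45 + U)*(-3*U) = -3*U*(45 + U))
1/r(7, E(2, 3)) = 1/(3*(-2 + 3)*(-45 - (-2 + 3))) = 1/(3*1*(-45 - 1*1)) = 1/(3*1*(-45 - 1)) = 1/(3*1*(-46)) = 1/(-138) = -1/138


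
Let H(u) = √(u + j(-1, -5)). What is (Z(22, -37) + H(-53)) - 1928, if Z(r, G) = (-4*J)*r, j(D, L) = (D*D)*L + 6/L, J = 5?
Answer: -2368 + 2*I*√370/5 ≈ -2368.0 + 7.6942*I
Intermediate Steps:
j(D, L) = 6/L + L*D² (j(D, L) = D²*L + 6/L = L*D² + 6/L = 6/L + L*D²)
Z(r, G) = -20*r (Z(r, G) = (-4*5)*r = -20*r)
H(u) = √(-31/5 + u) (H(u) = √(u + (6/(-5) - 5*(-1)²)) = √(u + (6*(-⅕) - 5*1)) = √(u + (-6/5 - 5)) = √(u - 31/5) = √(-31/5 + u))
(Z(22, -37) + H(-53)) - 1928 = (-20*22 + √(-155 + 25*(-53))/5) - 1928 = (-440 + √(-155 - 1325)/5) - 1928 = (-440 + √(-1480)/5) - 1928 = (-440 + (2*I*√370)/5) - 1928 = (-440 + 2*I*√370/5) - 1928 = -2368 + 2*I*√370/5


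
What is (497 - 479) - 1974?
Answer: -1956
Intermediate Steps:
(497 - 479) - 1974 = 18 - 1974 = -1956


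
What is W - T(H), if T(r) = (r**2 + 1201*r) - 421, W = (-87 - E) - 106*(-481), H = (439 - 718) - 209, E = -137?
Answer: 399401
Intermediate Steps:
H = -488 (H = -279 - 209 = -488)
W = 51036 (W = (-87 - 1*(-137)) - 106*(-481) = (-87 + 137) + 50986 = 50 + 50986 = 51036)
T(r) = -421 + r**2 + 1201*r
W - T(H) = 51036 - (-421 + (-488)**2 + 1201*(-488)) = 51036 - (-421 + 238144 - 586088) = 51036 - 1*(-348365) = 51036 + 348365 = 399401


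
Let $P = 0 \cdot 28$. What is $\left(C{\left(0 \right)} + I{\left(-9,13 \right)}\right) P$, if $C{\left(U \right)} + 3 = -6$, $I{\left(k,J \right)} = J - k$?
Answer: $0$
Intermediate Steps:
$C{\left(U \right)} = -9$ ($C{\left(U \right)} = -3 - 6 = -9$)
$P = 0$
$\left(C{\left(0 \right)} + I{\left(-9,13 \right)}\right) P = \left(-9 + \left(13 - -9\right)\right) 0 = \left(-9 + \left(13 + 9\right)\right) 0 = \left(-9 + 22\right) 0 = 13 \cdot 0 = 0$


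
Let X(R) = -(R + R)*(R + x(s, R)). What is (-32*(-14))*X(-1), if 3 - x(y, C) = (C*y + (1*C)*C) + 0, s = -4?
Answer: -2688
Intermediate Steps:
x(y, C) = 3 - C² - C*y (x(y, C) = 3 - ((C*y + (1*C)*C) + 0) = 3 - ((C*y + C*C) + 0) = 3 - ((C*y + C²) + 0) = 3 - ((C² + C*y) + 0) = 3 - (C² + C*y) = 3 + (-C² - C*y) = 3 - C² - C*y)
X(R) = -2*R*(3 - R² + 5*R) (X(R) = -(R + R)*(R + (3 - R² - 1*R*(-4))) = -2*R*(R + (3 - R² + 4*R)) = -2*R*(3 - R² + 5*R))
(-32*(-14))*X(-1) = (-32*(-14))*(2*(-1)*(-3 + (-1)² - 5*(-1))) = 448*(2*(-1)*(-3 + 1 + 5)) = 448*(2*(-1)*3) = 448*(-6) = -2688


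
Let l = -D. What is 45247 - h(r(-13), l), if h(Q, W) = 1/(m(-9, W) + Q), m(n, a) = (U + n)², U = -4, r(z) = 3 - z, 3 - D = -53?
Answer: 8370694/185 ≈ 45247.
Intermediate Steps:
D = 56 (D = 3 - 1*(-53) = 3 + 53 = 56)
l = -56 (l = -1*56 = -56)
m(n, a) = (-4 + n)²
h(Q, W) = 1/(169 + Q) (h(Q, W) = 1/((-4 - 9)² + Q) = 1/((-13)² + Q) = 1/(169 + Q))
45247 - h(r(-13), l) = 45247 - 1/(169 + (3 - 1*(-13))) = 45247 - 1/(169 + (3 + 13)) = 45247 - 1/(169 + 16) = 45247 - 1/185 = 8370694/185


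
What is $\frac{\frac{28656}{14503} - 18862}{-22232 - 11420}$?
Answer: $\frac{136763465}{244027478} \approx 0.56044$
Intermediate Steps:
$\frac{\frac{28656}{14503} - 18862}{-22232 - 11420} = \frac{28656 \cdot \frac{1}{14503} - 18862}{-33652} = \left(\frac{28656}{14503} - 18862\right) \left(- \frac{1}{33652}\right) = \left(- \frac{273526930}{14503}\right) \left(- \frac{1}{33652}\right) = \frac{136763465}{244027478}$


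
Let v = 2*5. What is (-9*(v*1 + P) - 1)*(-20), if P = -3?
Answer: 1280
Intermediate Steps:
v = 10
(-9*(v*1 + P) - 1)*(-20) = (-9*(10*1 - 3) - 1)*(-20) = (-9*(10 - 3) - 1)*(-20) = (-9*7 - 1)*(-20) = (-63 - 1)*(-20) = -64*(-20) = 1280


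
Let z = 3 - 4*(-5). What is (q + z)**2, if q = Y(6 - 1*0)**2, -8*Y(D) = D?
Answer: 142129/256 ≈ 555.19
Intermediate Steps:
Y(D) = -D/8
z = 23 (z = 3 + 20 = 23)
q = 9/16 (q = (-(6 - 1*0)/8)**2 = (-(6 + 0)/8)**2 = (-1/8*6)**2 = (-3/4)**2 = 9/16 ≈ 0.56250)
(q + z)**2 = (9/16 + 23)**2 = (377/16)**2 = 142129/256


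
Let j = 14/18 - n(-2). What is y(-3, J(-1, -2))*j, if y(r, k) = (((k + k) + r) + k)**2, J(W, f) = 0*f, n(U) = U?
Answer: 25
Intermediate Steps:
j = 25/9 (j = 14/18 - 1*(-2) = 14*(1/18) + 2 = 7/9 + 2 = 25/9 ≈ 2.7778)
J(W, f) = 0
y(r, k) = (r + 3*k)**2 (y(r, k) = ((2*k + r) + k)**2 = ((r + 2*k) + k)**2 = (r + 3*k)**2)
y(-3, J(-1, -2))*j = (-3 + 3*0)**2*(25/9) = (-3 + 0)**2*(25/9) = (-3)**2*(25/9) = 9*(25/9) = 25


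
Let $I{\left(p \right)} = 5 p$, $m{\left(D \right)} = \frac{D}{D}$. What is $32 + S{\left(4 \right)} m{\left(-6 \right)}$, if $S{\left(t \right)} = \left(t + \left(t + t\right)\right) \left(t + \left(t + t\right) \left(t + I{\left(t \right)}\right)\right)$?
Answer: $2384$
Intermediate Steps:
$m{\left(D \right)} = 1$
$S{\left(t \right)} = 3 t \left(t + 12 t^{2}\right)$ ($S{\left(t \right)} = \left(t + \left(t + t\right)\right) \left(t + \left(t + t\right) \left(t + 5 t\right)\right) = \left(t + 2 t\right) \left(t + 2 t 6 t\right) = 3 t \left(t + 12 t^{2}\right)$)
$32 + S{\left(4 \right)} m{\left(-6 \right)} = 32 + 4^{2} \left(3 + 36 \cdot 4\right) 1 = 32 + 16 \left(3 + 144\right) 1 = 32 + 16 \cdot 147 \cdot 1 = 32 + 2352 \cdot 1 = 32 + 2352 = 2384$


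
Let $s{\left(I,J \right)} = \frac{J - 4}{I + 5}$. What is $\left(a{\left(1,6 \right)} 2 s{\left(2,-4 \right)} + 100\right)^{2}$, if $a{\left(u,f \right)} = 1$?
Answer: $\frac{467856}{49} \approx 9548.1$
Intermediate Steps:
$s{\left(I,J \right)} = \frac{-4 + J}{5 + I}$
$\left(a{\left(1,6 \right)} 2 s{\left(2,-4 \right)} + 100\right)^{2} = \left(1 \cdot 2 \frac{-4 - 4}{5 + 2} + 100\right)^{2} = \left(2 \cdot \frac{1}{7} \left(-8\right) + 100\right)^{2} = \left(2 \left(- \frac{8}{7}\right) + 100\right)^{2} = \left(- \frac{16}{7} + 100\right)^{2} = \left(\frac{684}{7}\right)^{2} = \frac{467856}{49}$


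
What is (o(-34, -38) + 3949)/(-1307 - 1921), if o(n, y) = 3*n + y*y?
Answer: -5291/3228 ≈ -1.6391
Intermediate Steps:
o(n, y) = y² + 3*n (o(n, y) = 3*n + y² = y² + 3*n)
(o(-34, -38) + 3949)/(-1307 - 1921) = (((-38)² + 3*(-34)) + 3949)/(-1307 - 1921) = ((1444 - 102) + 3949)/(-3228) = (1342 + 3949)*(-1/3228) = 5291*(-1/3228) = -5291/3228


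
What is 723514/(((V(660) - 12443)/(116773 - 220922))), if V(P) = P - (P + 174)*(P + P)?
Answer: 75353259586/1112663 ≈ 67723.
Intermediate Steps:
V(P) = P - 2*P*(174 + P) (V(P) = P - (174 + P)*2*P = P - 2*P*(174 + P))
723514/(((V(660) - 12443)/(116773 - 220922))) = 723514/(((-1*660*(347 + 2*660) - 12443)/(116773 - 220922))) = 723514/(((-1*660*(347 + 1320) - 12443)/(-104149))) = 723514/(((-1*660*1667 - 12443)*(-1/104149))) = 723514/(((-1100220 - 12443)*(-1/104149))) = 723514/((-1112663*(-1/104149))) = 723514/(1112663/104149) = 723514*(104149/1112663) = 75353259586/1112663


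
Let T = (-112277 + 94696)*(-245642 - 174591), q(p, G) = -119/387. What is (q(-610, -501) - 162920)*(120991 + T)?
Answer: -155276513509980292/129 ≈ -1.2037e+15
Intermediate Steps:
q(p, G) = -119/387 (q(p, G) = -119*1/387 = -119/387)
T = 7388116373 (T = -17581*(-420233) = 7388116373)
(q(-610, -501) - 162920)*(120991 + T) = (-119/387 - 162920)*(120991 + 7388116373) = -63050159/387*7388237364 = -155276513509980292/129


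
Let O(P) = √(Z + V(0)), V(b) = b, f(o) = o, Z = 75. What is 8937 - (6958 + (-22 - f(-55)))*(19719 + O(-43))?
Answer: -137846592 - 34955*√3 ≈ -1.3791e+8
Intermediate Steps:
O(P) = 5*√3 (O(P) = √(75 + 0) = √75 = 5*√3)
8937 - (6958 + (-22 - f(-55)))*(19719 + O(-43)) = 8937 - (6958 + (-22 - 1*(-55)))*(19719 + 5*√3) = 8937 - (6958 + (-22 + 55))*(19719 + 5*√3) = 8937 - (6958 + 33)*(19719 + 5*√3) = 8937 - 6991*(19719 + 5*√3) = 8937 - (137855529 + 34955*√3) = 8937 + (-137855529 - 34955*√3) = -137846592 - 34955*√3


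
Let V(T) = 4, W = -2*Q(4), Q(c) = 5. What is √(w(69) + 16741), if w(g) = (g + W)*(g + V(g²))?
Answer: 2*√5262 ≈ 145.08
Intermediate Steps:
W = -10 (W = -2*5 = -10)
w(g) = (-10 + g)*(4 + g) (w(g) = (g - 10)*(g + 4) = (-10 + g)*(4 + g))
√(w(69) + 16741) = √((-40 + 69² - 6*69) + 16741) = √((-40 + 4761 - 414) + 16741) = √(4307 + 16741) = √21048 = 2*√5262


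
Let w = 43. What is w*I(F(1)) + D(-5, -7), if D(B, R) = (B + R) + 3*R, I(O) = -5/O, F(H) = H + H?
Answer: -281/2 ≈ -140.50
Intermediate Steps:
F(H) = 2*H
D(B, R) = B + 4*R
w*I(F(1)) + D(-5, -7) = 43*(-5/(2*1)) + (-5 + 4*(-7)) = 43*(-5/2) + (-5 - 28) = 43*(-5*1/2) - 33 = 43*(-5/2) - 33 = -215/2 - 33 = -281/2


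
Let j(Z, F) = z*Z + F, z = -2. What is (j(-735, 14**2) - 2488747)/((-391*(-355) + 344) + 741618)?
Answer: -829027/293589 ≈ -2.8238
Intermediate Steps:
j(Z, F) = F - 2*Z (j(Z, F) = -2*Z + F = F - 2*Z)
(j(-735, 14**2) - 2488747)/((-391*(-355) + 344) + 741618) = ((14**2 - 2*(-735)) - 2488747)/((-391*(-355) + 344) + 741618) = ((196 + 1470) - 2488747)/((138805 + 344) + 741618) = (1666 - 2488747)/(139149 + 741618) = -2487081/880767 = -2487081*1/880767 = -829027/293589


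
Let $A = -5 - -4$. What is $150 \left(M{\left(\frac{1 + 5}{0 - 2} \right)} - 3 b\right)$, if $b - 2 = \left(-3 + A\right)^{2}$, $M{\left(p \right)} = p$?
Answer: $-8550$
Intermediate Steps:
$A = -1$ ($A = -5 + 4 = -1$)
$b = 18$ ($b = 2 + \left(-3 - 1\right)^{2} = 2 + \left(-4\right)^{2} = 2 + 16 = 18$)
$150 \left(M{\left(\frac{1 + 5}{0 - 2} \right)} - 3 b\right) = 150 \left(\frac{1 + 5}{0 - 2} - 54\right) = 150 \left(\frac{6}{-2} - 54\right) = 150 \left(6 \left(- \frac{1}{2}\right) - 54\right) = 150 \left(-3 - 54\right) = 150 \left(-57\right) = -8550$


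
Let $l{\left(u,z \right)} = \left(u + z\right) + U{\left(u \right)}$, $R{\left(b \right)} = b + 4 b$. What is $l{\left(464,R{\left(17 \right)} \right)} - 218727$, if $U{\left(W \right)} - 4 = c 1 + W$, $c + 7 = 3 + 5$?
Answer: $-217709$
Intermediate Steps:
$c = 1$ ($c = -7 + \left(3 + 5\right) = -7 + 8 = 1$)
$R{\left(b \right)} = 5 b$
$U{\left(W \right)} = 5 + W$ ($U{\left(W \right)} = 4 + \left(1 \cdot 1 + W\right) = 4 + \left(1 + W\right) = 5 + W$)
$l{\left(u,z \right)} = 5 + z + 2 u$ ($l{\left(u,z \right)} = \left(u + z\right) + \left(5 + u\right) = 5 + z + 2 u$)
$l{\left(464,R{\left(17 \right)} \right)} - 218727 = \left(5 + 5 \cdot 17 + 2 \cdot 464\right) - 218727 = \left(5 + 85 + 928\right) - 218727 = 1018 - 218727 = -217709$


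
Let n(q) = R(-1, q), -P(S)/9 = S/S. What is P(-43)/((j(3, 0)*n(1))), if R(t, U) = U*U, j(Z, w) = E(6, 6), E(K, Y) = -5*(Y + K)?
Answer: 3/20 ≈ 0.15000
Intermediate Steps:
E(K, Y) = -5*K - 5*Y (E(K, Y) = -5*(K + Y) = -5*K - 5*Y)
j(Z, w) = -60 (j(Z, w) = -5*6 - 5*6 = -30 - 30 = -60)
P(S) = -9 (P(S) = -9*S/S = -9*1 = -9)
R(t, U) = U²
n(q) = q²
P(-43)/((j(3, 0)*n(1))) = -9/((-60*1²)) = -9/((-60*1)) = -9/(-60) = -9*(-1/60) = 3/20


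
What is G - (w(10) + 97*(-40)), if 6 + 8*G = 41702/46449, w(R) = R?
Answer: 179728006/46449 ≈ 3869.4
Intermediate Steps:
G = -29624/46449 (G = -¾ + (41702/46449)/8 = -¾ + (41702*(1/46449))/8 = -¾ + (⅛)*(41702/46449) = -¾ + 20851/185796 = -29624/46449 ≈ -0.63777)
G - (w(10) + 97*(-40)) = -29624/46449 - (10 + 97*(-40)) = -29624/46449 - (10 - 3880) = -29624/46449 - 1*(-3870) = -29624/46449 + 3870 = 179728006/46449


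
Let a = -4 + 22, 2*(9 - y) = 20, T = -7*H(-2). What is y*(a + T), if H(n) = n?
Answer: -32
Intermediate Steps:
T = 14 (T = -7*(-2) = 14)
y = -1 (y = 9 - ½*20 = 9 - 10 = -1)
a = 18
y*(a + T) = -(18 + 14) = -1*32 = -32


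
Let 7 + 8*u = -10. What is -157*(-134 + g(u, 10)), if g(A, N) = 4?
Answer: 20410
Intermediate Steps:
u = -17/8 (u = -7/8 + (1/8)*(-10) = -7/8 - 5/4 = -17/8 ≈ -2.1250)
-157*(-134 + g(u, 10)) = -157*(-134 + 4) = -157*(-130) = 20410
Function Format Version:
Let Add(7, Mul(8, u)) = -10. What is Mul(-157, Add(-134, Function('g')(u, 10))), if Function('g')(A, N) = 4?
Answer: 20410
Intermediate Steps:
u = Rational(-17, 8) (u = Add(Rational(-7, 8), Mul(Rational(1, 8), -10)) = Add(Rational(-7, 8), Rational(-5, 4)) = Rational(-17, 8) ≈ -2.1250)
Mul(-157, Add(-134, Function('g')(u, 10))) = Mul(-157, Add(-134, 4)) = Mul(-157, -130) = 20410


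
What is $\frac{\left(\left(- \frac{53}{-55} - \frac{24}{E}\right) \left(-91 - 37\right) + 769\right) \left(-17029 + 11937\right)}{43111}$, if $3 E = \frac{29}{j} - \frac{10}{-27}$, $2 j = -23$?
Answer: $\frac{8955547764}{20840765} \approx 429.71$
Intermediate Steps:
$j = - \frac{23}{2}$ ($j = \frac{1}{2} \left(-23\right) = - \frac{23}{2} \approx -11.5$)
$E = - \frac{1336}{1863}$ ($E = \frac{\frac{29}{- \frac{23}{2}} - \frac{10}{-27}}{3} = \frac{29 \left(- \frac{2}{23}\right) - - \frac{10}{27}}{3} = \frac{- \frac{58}{23} + \frac{10}{27}}{3} = \frac{1}{3} \left(- \frac{1336}{621}\right) = - \frac{1336}{1863} \approx -0.71712$)
$\frac{\left(\left(- \frac{53}{-55} - \frac{24}{E}\right) \left(-91 - 37\right) + 769\right) \left(-17029 + 11937\right)}{43111} = \frac{\left(\left(- \frac{53}{-55} - \frac{24}{- \frac{1336}{1863}}\right) \left(-91 - 37\right) + 769\right) \left(-17029 + 11937\right)}{43111} = \left(\left(\left(-53\right) \left(- \frac{1}{55}\right) - - \frac{5589}{167}\right) \left(-128\right) + 769\right) \left(-5092\right) \frac{1}{43111} = \left(\left(\frac{53}{55} + \frac{5589}{167}\right) \left(-128\right) + 769\right) \left(-5092\right) \frac{1}{43111} = \left(\frac{316246}{9185} \left(-128\right) + 769\right) \left(-5092\right) \frac{1}{43111} = \left(- \frac{40479488}{9185} + 769\right) \left(-5092\right) \frac{1}{43111} = \left(- \frac{33416223}{9185}\right) \left(-5092\right) \frac{1}{43111} = \frac{170155407516}{9185} \cdot \frac{1}{43111} = \frac{8955547764}{20840765}$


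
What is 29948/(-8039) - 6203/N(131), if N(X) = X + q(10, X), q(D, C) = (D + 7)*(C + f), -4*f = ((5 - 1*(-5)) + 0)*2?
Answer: -117937721/18272647 ≈ -6.4543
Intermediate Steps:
f = -5 (f = -((5 - 1*(-5)) + 0)*2/4 = -((5 + 5) + 0)*2/4 = -(10 + 0)*2/4 = -5*2/2 = -1/4*20 = -5)
q(D, C) = (-5 + C)*(7 + D) (q(D, C) = (D + 7)*(C - 5) = (7 + D)*(-5 + C) = (-5 + C)*(7 + D))
N(X) = -85 + 18*X (N(X) = X + (-35 - 5*10 + 7*X + X*10) = X + (-35 - 50 + 7*X + 10*X) = X + (-85 + 17*X) = -85 + 18*X)
29948/(-8039) - 6203/N(131) = 29948/(-8039) - 6203/(-85 + 18*131) = 29948*(-1/8039) - 6203/(-85 + 2358) = -29948/8039 - 6203/2273 = -117937721/18272647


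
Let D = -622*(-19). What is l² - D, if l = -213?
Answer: 33551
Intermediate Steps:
D = 11818
l² - D = (-213)² - 1*11818 = 45369 - 11818 = 33551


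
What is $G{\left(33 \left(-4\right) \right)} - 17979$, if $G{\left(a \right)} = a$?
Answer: $-18111$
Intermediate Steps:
$G{\left(33 \left(-4\right) \right)} - 17979 = 33 \left(-4\right) - 17979 = -132 - 17979 = -18111$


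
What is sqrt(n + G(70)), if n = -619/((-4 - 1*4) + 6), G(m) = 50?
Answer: sqrt(1438)/2 ≈ 18.960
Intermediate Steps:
n = 619/2 (n = -619/((-4 - 4) + 6) = -619/(-8 + 6) = -619/(-2) = -619*(-1/2) = 619/2 ≈ 309.50)
sqrt(n + G(70)) = sqrt(619/2 + 50) = sqrt(719/2) = sqrt(1438)/2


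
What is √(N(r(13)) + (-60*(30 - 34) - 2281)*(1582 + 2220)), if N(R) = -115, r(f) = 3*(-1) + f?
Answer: I*√7759997 ≈ 2785.7*I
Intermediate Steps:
r(f) = -3 + f
√(N(r(13)) + (-60*(30 - 34) - 2281)*(1582 + 2220)) = √(-115 + (-60*(30 - 34) - 2281)*(1582 + 2220)) = √(-115 + (-60*(-4) - 2281)*3802) = √(-115 + (240 - 2281)*3802) = √(-115 - 2041*3802) = √(-115 - 7759882) = √(-7759997) = I*√7759997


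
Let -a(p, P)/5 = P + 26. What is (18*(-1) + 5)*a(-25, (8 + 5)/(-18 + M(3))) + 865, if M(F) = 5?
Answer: 2490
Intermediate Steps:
a(p, P) = -130 - 5*P (a(p, P) = -5*(P + 26) = -5*(26 + P) = -130 - 5*P)
(18*(-1) + 5)*a(-25, (8 + 5)/(-18 + M(3))) + 865 = (18*(-1) + 5)*(-130 - 5*(8 + 5)/(-18 + 5)) + 865 = (-18 + 5)*(-130 - 65/(-13)) + 865 = -13*(-130 - 65*(-1)/13) + 865 = -13*(-130 - 5*(-1)) + 865 = -13*(-130 + 5) + 865 = -13*(-125) + 865 = 1625 + 865 = 2490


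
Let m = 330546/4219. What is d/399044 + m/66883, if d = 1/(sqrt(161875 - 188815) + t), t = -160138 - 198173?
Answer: 5644842216268265172539/4818869595638953246138556 - I*sqrt(6735)/25615991041962042 ≈ 0.0011714 - 3.2037e-15*I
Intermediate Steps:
t = -358311
m = 330546/4219 (m = 330546*(1/4219) = 330546/4219 ≈ 78.347)
d = 1/(-358311 + 2*I*sqrt(6735)) (d = 1/(sqrt(161875 - 188815) - 358311) = 1/(sqrt(-26940) - 358311) = 1/(2*I*sqrt(6735) - 358311) = 1/(-358311 + 2*I*sqrt(6735)) ≈ -2.7909e-6 - 1.28e-9*I)
d/399044 + m/66883 = (-119437/42795599887 - 2*I*sqrt(6735)/128386799661)/399044 + (330546/4219)/66883 = (-119437/42795599887 - 2*I*sqrt(6735)/128386799661)*(1/399044) + (330546/4219)*(1/66883) = (-119437/17077327361308028 - I*sqrt(6735)/25615991041962042) + 330546/282179377 = 5644842216268265172539/4818869595638953246138556 - I*sqrt(6735)/25615991041962042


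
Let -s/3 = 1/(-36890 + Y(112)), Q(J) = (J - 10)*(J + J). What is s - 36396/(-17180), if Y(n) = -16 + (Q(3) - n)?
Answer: 13488873/6366908 ≈ 2.1186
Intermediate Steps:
Q(J) = 2*J*(-10 + J) (Q(J) = (-10 + J)*(2*J) = 2*J*(-10 + J))
Y(n) = -58 - n (Y(n) = -16 + (2*3*(-10 + 3) - n) = -16 + (2*3*(-7) - n) = -16 + (-42 - n) = -58 - n)
s = 3/37060 (s = -3/(-36890 + (-58 - 1*112)) = -3/(-36890 + (-58 - 112)) = -3/(-36890 - 170) = -3/(-37060) = -3*(-1/37060) = 3/37060 ≈ 8.0950e-5)
s - 36396/(-17180) = 3/37060 - 36396/(-17180) = 3/37060 - 36396*(-1)/17180 = 3/37060 - 1*(-9099/4295) = 3/37060 + 9099/4295 = 13488873/6366908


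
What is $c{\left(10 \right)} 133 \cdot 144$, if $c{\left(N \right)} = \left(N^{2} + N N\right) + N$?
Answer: $4021920$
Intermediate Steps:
$c{\left(N \right)} = N + 2 N^{2}$ ($c{\left(N \right)} = \left(N^{2} + N^{2}\right) + N = 2 N^{2} + N = N + 2 N^{2}$)
$c{\left(10 \right)} 133 \cdot 144 = 10 \left(1 + 2 \cdot 10\right) 133 \cdot 144 = 10 \left(1 + 20\right) 133 \cdot 144 = 10 \cdot 21 \cdot 133 \cdot 144 = 210 \cdot 133 \cdot 144 = 27930 \cdot 144 = 4021920$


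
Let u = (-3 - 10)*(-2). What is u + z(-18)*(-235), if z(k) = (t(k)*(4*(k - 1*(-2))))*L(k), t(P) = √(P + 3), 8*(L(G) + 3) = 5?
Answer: 26 - 35720*I*√15 ≈ 26.0 - 1.3834e+5*I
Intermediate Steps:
u = 26 (u = -13*(-2) = 26)
L(G) = -19/8 (L(G) = -3 + (⅛)*5 = -3 + 5/8 = -19/8)
t(P) = √(3 + P)
z(k) = -19*√(3 + k)*(8 + 4*k)/8 (z(k) = (√(3 + k)*(4*(k - 1*(-2))))*(-19/8) = (√(3 + k)*(4*(k + 2)))*(-19/8) = (√(3 + k)*(4*(2 + k)))*(-19/8) = (√(3 + k)*(8 + 4*k))*(-19/8) = -19*√(3 + k)*(8 + 4*k)/8)
u + z(-18)*(-235) = 26 + (19*√(3 - 18)*(-2 - 1*(-18))/2)*(-235) = 26 + (19*√(-15)*(-2 + 18)/2)*(-235) = 26 + ((19/2)*(I*√15)*16)*(-235) = 26 + (152*I*√15)*(-235) = 26 - 35720*I*√15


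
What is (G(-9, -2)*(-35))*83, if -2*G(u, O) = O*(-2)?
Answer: 5810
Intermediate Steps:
G(u, O) = O (G(u, O) = -O*(-2)/2 = -(-1)*O = O)
(G(-9, -2)*(-35))*83 = -2*(-35)*83 = 70*83 = 5810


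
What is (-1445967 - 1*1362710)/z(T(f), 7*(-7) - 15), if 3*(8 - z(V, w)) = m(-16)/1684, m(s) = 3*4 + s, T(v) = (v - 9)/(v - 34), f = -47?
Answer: -3547359051/10105 ≈ -3.5105e+5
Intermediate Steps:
T(v) = (-9 + v)/(-34 + v)
m(s) = 12 + s
z(V, w) = 10105/1263 (z(V, w) = 8 - (12 - 16)/(3*1684) = 8 - (-4)/(3*1684) = 8 - 1/3*(-1/421) = 8 + 1/1263 = 10105/1263)
(-1445967 - 1*1362710)/z(T(f), 7*(-7) - 15) = (-1445967 - 1*1362710)/(10105/1263) = (-1445967 - 1362710)*(1263/10105) = -2808677*1263/10105 = -3547359051/10105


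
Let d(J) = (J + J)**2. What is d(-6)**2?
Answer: 20736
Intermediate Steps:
d(J) = 4*J**2 (d(J) = (2*J)**2 = 4*J**2)
d(-6)**2 = (4*(-6)**2)**2 = (4*36)**2 = 144**2 = 20736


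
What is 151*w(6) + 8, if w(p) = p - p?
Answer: 8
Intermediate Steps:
w(p) = 0
151*w(6) + 8 = 151*0 + 8 = 0 + 8 = 8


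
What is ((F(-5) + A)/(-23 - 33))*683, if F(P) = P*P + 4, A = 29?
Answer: -19807/28 ≈ -707.39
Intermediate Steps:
F(P) = 4 + P**2 (F(P) = P**2 + 4 = 4 + P**2)
((F(-5) + A)/(-23 - 33))*683 = (((4 + (-5)**2) + 29)/(-23 - 33))*683 = (((4 + 25) + 29)/(-56))*683 = ((29 + 29)*(-1/56))*683 = (58*(-1/56))*683 = -29/28*683 = -19807/28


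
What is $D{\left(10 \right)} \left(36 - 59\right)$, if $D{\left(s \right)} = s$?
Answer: $-230$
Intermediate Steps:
$D{\left(10 \right)} \left(36 - 59\right) = 10 \left(36 - 59\right) = 10 \left(-23\right) = -230$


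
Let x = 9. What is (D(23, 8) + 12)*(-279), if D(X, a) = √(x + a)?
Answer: -3348 - 279*√17 ≈ -4498.3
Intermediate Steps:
D(X, a) = √(9 + a)
(D(23, 8) + 12)*(-279) = (√(9 + 8) + 12)*(-279) = (√17 + 12)*(-279) = (12 + √17)*(-279) = -3348 - 279*√17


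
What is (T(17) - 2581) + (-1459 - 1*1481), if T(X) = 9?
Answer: -5512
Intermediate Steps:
(T(17) - 2581) + (-1459 - 1*1481) = (9 - 2581) + (-1459 - 1*1481) = -2572 + (-1459 - 1481) = -2572 - 2940 = -5512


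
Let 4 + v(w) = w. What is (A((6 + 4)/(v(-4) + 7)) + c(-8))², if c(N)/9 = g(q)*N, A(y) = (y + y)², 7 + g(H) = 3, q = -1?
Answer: 473344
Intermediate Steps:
g(H) = -4 (g(H) = -7 + 3 = -4)
v(w) = -4 + w
A(y) = 4*y² (A(y) = (2*y)² = 4*y²)
c(N) = -36*N (c(N) = 9*(-4*N) = -36*N)
(A((6 + 4)/(v(-4) + 7)) + c(-8))² = (4*((6 + 4)/((-4 - 4) + 7))² - 36*(-8))² = (4*(10/(-8 + 7))² + 288)² = (4*(10/(-1))² + 288)² = (4*(10*(-1))² + 288)² = (4*(-10)² + 288)² = (4*100 + 288)² = (400 + 288)² = 688² = 473344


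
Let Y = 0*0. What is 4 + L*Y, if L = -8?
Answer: 4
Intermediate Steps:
Y = 0
4 + L*Y = 4 - 8*0 = 4 + 0 = 4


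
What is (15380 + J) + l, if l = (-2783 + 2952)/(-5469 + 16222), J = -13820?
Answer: 16774849/10753 ≈ 1560.0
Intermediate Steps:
l = 169/10753 ≈ 0.015717
(15380 + J) + l = (15380 - 13820) + 169/10753 = 1560 + 169/10753 = 16774849/10753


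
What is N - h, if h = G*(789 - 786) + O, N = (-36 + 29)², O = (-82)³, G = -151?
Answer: 551870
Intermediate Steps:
O = -551368
N = 49 (N = (-7)² = 49)
h = -551821 (h = -151*(789 - 786) - 551368 = -151*3 - 551368 = -453 - 551368 = -551821)
N - h = 49 - 1*(-551821) = 49 + 551821 = 551870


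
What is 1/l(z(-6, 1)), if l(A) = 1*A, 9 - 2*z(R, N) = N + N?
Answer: 2/7 ≈ 0.28571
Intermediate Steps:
z(R, N) = 9/2 - N (z(R, N) = 9/2 - (N + N)/2 = 9/2 - N)
l(A) = A
1/l(z(-6, 1)) = 1/(9/2 - 1*1) = 1/(9/2 - 1) = 1/(7/2) = 2/7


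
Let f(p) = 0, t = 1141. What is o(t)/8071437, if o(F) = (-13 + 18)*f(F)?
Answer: 0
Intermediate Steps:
o(F) = 0 (o(F) = (-13 + 18)*0 = 5*0 = 0)
o(t)/8071437 = 0/8071437 = 0*(1/8071437) = 0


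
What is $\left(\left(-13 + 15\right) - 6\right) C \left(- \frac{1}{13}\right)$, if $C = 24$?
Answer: $\frac{96}{13} \approx 7.3846$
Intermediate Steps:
$\left(\left(-13 + 15\right) - 6\right) C \left(- \frac{1}{13}\right) = \left(\left(-13 + 15\right) - 6\right) 24 \left(- \frac{1}{13}\right) = \left(2 - 6\right) 24 \left(\left(-1\right) \frac{1}{13}\right) = \left(-4\right) 24 \left(- \frac{1}{13}\right) = \left(-96\right) \left(- \frac{1}{13}\right) = \frac{96}{13}$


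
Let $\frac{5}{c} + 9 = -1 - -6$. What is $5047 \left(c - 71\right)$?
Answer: $- \frac{1458583}{4} \approx -3.6465 \cdot 10^{5}$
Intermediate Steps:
$c = - \frac{5}{4}$ ($c = \frac{5}{-9 - -5} = \frac{5}{-9 + \left(-1 + 6\right)} = \frac{5}{-9 + 5} = \frac{5}{-4} = 5 \left(- \frac{1}{4}\right) = - \frac{5}{4} \approx -1.25$)
$5047 \left(c - 71\right) = 5047 \left(- \frac{5}{4} - 71\right) = 5047 \left(- \frac{289}{4}\right) = - \frac{1458583}{4}$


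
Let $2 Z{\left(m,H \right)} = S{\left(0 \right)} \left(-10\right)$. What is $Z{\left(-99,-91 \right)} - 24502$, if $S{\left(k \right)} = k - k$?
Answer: $-24502$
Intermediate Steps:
$S{\left(k \right)} = 0$
$Z{\left(m,H \right)} = 0$ ($Z{\left(m,H \right)} = \frac{0 \left(-10\right)}{2} = \frac{1}{2} \cdot 0 = 0$)
$Z{\left(-99,-91 \right)} - 24502 = 0 - 24502 = -24502$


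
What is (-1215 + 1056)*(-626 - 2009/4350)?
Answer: 144430777/1450 ≈ 99607.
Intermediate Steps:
(-1215 + 1056)*(-626 - 2009/4350) = -159*(-626 - 2009*1/4350) = -159*(-626 - 2009/4350) = -159*(-2725109/4350) = 144430777/1450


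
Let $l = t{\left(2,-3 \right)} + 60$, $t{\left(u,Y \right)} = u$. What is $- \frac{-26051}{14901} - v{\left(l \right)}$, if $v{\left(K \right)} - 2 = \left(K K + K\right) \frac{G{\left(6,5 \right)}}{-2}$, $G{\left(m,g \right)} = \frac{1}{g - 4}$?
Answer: $\frac{29097902}{14901} \approx 1952.7$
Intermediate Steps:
$l = 62$ ($l = 2 + 60 = 62$)
$G{\left(m,g \right)} = \frac{1}{-4 + g}$
$v{\left(K \right)} = 2 - \frac{K}{2} - \frac{K^{2}}{2}$ ($v{\left(K \right)} = 2 + \left(K K + K\right) \frac{1}{\left(-4 + 5\right) \left(-2\right)} = 2 + \left(K^{2} + K\right) 1^{-1} \left(- \frac{1}{2}\right) = 2 + \left(K + K^{2}\right) 1 \left(- \frac{1}{2}\right) = 2 + \left(K + K^{2}\right) \left(- \frac{1}{2}\right) = 2 - \left(\frac{K}{2} + \frac{K^{2}}{2}\right) = 2 - \frac{K}{2} - \frac{K^{2}}{2}$)
$- \frac{-26051}{14901} - v{\left(l \right)} = - \frac{-26051}{14901} - \left(2 - 31 - \frac{62^{2}}{2}\right) = - \frac{-26051}{14901} - \left(2 - 31 - 1922\right) = \left(-1\right) \left(- \frac{26051}{14901}\right) - \left(2 - 31 - 1922\right) = \frac{26051}{14901} - -1951 = \frac{26051}{14901} + 1951 = \frac{29097902}{14901}$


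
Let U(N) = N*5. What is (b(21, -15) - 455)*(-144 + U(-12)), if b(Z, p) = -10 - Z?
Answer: 99144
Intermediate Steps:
U(N) = 5*N
(b(21, -15) - 455)*(-144 + U(-12)) = ((-10 - 1*21) - 455)*(-144 + 5*(-12)) = ((-10 - 21) - 455)*(-144 - 60) = (-31 - 455)*(-204) = -486*(-204) = 99144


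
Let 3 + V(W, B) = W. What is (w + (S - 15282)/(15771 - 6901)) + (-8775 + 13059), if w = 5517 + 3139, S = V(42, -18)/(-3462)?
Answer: 132435945759/10235980 ≈ 12938.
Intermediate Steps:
V(W, B) = -3 + W
S = -13/1154 (S = (-3 + 42)/(-3462) = 39*(-1/3462) = -13/1154 ≈ -0.011265)
w = 8656
(w + (S - 15282)/(15771 - 6901)) + (-8775 + 13059) = (8656 + (-13/1154 - 15282)/(15771 - 6901)) + (-8775 + 13059) = (8656 - 17635441/1154/8870) + 4284 = (8656 - 17635441/1154*1/8870) + 4284 = (8656 - 17635441/10235980) + 4284 = 88585007439/10235980 + 4284 = 132435945759/10235980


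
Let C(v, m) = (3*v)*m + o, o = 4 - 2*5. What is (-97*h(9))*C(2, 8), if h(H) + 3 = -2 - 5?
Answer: 40740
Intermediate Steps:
o = -6 (o = 4 - 10 = -6)
h(H) = -10 (h(H) = -3 + (-2 - 5) = -3 - 7 = -10)
C(v, m) = -6 + 3*m*v (C(v, m) = (3*v)*m - 6 = 3*m*v - 6 = -6 + 3*m*v)
(-97*h(9))*C(2, 8) = (-97*(-10))*(-6 + 3*8*2) = 970*(-6 + 48) = 970*42 = 40740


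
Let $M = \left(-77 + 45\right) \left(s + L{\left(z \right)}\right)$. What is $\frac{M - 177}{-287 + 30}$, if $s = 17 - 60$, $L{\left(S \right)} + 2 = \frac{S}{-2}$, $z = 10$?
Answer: $- \frac{1423}{257} \approx -5.537$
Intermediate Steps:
$L{\left(S \right)} = -2 - \frac{S}{2}$ ($L{\left(S \right)} = -2 + \frac{S}{-2} = -2 + S \left(- \frac{1}{2}\right) = -2 - \frac{S}{2}$)
$s = -43$
$M = 1600$ ($M = \left(-77 + 45\right) \left(-43 - 7\right) = - 32 \left(-43 - 7\right) = \left(-32\right) \left(-50\right) = 1600$)
$\frac{M - 177}{-287 + 30} = \frac{1600 - 177}{-287 + 30} = \frac{1423}{-257} = 1423 \left(- \frac{1}{257}\right) = - \frac{1423}{257}$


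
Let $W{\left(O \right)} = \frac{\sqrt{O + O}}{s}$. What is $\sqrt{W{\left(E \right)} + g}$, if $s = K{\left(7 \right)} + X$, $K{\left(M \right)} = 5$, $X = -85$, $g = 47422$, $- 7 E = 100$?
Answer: $\frac{\sqrt{37178848 - 14 i \sqrt{14}}}{28} \approx 217.77 - 0.00015341 i$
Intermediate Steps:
$E = - \frac{100}{7}$ ($E = \left(- \frac{1}{7}\right) 100 = - \frac{100}{7} \approx -14.286$)
$s = -80$ ($s = 5 - 85 = -80$)
$W{\left(O \right)} = - \frac{\sqrt{2} \sqrt{O}}{80}$ ($W{\left(O \right)} = \frac{\sqrt{O + O}}{-80} = \sqrt{2 O} \left(- \frac{1}{80}\right) = \sqrt{2} \sqrt{O} \left(- \frac{1}{80}\right) = - \frac{\sqrt{2} \sqrt{O}}{80}$)
$\sqrt{W{\left(E \right)} + g} = \sqrt{- \frac{\sqrt{2} \sqrt{- \frac{100}{7}}}{80} + 47422} = \sqrt{- \frac{\sqrt{2} \frac{10 i \sqrt{7}}{7}}{80} + 47422} = \sqrt{- \frac{i \sqrt{14}}{56} + 47422} = \sqrt{47422 - \frac{i \sqrt{14}}{56}}$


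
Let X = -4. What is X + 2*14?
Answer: 24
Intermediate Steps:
X + 2*14 = -4 + 2*14 = -4 + 28 = 24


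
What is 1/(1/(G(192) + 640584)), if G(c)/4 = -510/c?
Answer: 5124587/8 ≈ 6.4057e+5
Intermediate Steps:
G(c) = -2040/c (G(c) = 4*(-510/c) = -2040/c)
1/(1/(G(192) + 640584)) = 1/(1/(-2040/192 + 640584)) = 1/(1/(-2040*1/192 + 640584)) = 1/(1/(-85/8 + 640584)) = 1/(1/(5124587/8)) = 1/(8/5124587) = 5124587/8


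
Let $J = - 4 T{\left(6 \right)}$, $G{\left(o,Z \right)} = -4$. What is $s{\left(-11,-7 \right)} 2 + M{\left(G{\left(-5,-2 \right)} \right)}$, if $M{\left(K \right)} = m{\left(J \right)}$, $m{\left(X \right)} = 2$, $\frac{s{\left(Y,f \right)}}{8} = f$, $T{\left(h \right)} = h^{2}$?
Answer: $-110$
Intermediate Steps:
$s{\left(Y,f \right)} = 8 f$
$J = -144$ ($J = - 4 \cdot 6^{2} = \left(-4\right) 36 = -144$)
$M{\left(K \right)} = 2$
$s{\left(-11,-7 \right)} 2 + M{\left(G{\left(-5,-2 \right)} \right)} = 8 \left(-7\right) 2 + 2 = \left(-56\right) 2 + 2 = -112 + 2 = -110$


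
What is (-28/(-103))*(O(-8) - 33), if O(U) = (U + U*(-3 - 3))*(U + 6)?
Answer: -3164/103 ≈ -30.718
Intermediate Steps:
O(U) = -5*U*(6 + U) (O(U) = (U + U*(-6))*(6 + U) = (U - 6*U)*(6 + U) = (-5*U)*(6 + U) = -5*U*(6 + U))
(-28/(-103))*(O(-8) - 33) = (-28/(-103))*(-5*(-8)*(6 - 8) - 33) = (-28*(-1/103))*(-5*(-8)*(-2) - 33) = 28*(-80 - 33)/103 = (28/103)*(-113) = -3164/103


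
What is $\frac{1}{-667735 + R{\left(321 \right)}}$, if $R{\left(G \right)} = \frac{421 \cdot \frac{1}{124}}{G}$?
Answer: $- \frac{39804}{26578523519} \approx -1.4976 \cdot 10^{-6}$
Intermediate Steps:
$R{\left(G \right)} = \frac{421}{124 G}$ ($R{\left(G \right)} = \frac{421 \cdot \frac{1}{124}}{G} = \frac{421}{124 G}$)
$\frac{1}{-667735 + R{\left(321 \right)}} = \frac{1}{-667735 + \frac{421}{124 \cdot 321}} = \frac{1}{-667735 + \frac{421}{124} \cdot \frac{1}{321}} = \frac{1}{-667735 + \frac{421}{39804}} = \frac{1}{- \frac{26578523519}{39804}} = - \frac{39804}{26578523519}$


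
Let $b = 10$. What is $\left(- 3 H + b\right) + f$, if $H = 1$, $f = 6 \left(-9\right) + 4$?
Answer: $-43$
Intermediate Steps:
$f = -50$ ($f = -54 + 4 = -50$)
$\left(- 3 H + b\right) + f = \left(\left(-3\right) 1 + 10\right) - 50 = \left(-3 + 10\right) - 50 = 7 - 50 = -43$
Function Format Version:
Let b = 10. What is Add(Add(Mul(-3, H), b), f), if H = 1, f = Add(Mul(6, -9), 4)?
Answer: -43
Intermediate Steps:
f = -50 (f = Add(-54, 4) = -50)
Add(Add(Mul(-3, H), b), f) = Add(Add(Mul(-3, 1), 10), -50) = Add(Add(-3, 10), -50) = Add(7, -50) = -43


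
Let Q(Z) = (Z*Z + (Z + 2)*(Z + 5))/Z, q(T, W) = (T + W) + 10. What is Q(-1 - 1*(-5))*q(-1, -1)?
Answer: 140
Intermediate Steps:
q(T, W) = 10 + T + W
Q(Z) = (Z² + (2 + Z)*(5 + Z))/Z
Q(-1 - 1*(-5))*q(-1, -1) = (7 + 2*(-1 - 1*(-5)) + 10/(-1 - 1*(-5)))*(10 - 1 - 1) = (7 + 2*(-1 + 5) + 10/(-1 + 5))*8 = (7 + 2*4 + 10/4)*8 = (7 + 8 + 10*(¼))*8 = (7 + 8 + 5/2)*8 = (35/2)*8 = 140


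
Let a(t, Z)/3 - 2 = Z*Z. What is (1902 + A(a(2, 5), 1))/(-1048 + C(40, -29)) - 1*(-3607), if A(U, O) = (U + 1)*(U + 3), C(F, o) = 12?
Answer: 1864031/518 ≈ 3598.5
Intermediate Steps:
a(t, Z) = 6 + 3*Z**2 (a(t, Z) = 6 + 3*(Z*Z) = 6 + 3*Z**2)
A(U, O) = (1 + U)*(3 + U)
(1902 + A(a(2, 5), 1))/(-1048 + C(40, -29)) - 1*(-3607) = (1902 + (3 + (6 + 3*5**2)**2 + 4*(6 + 3*5**2)))/(-1048 + 12) - 1*(-3607) = (1902 + (3 + (6 + 3*25)**2 + 4*(6 + 3*25)))/(-1036) + 3607 = (1902 + (3 + (6 + 75)**2 + 4*(6 + 75)))*(-1/1036) + 3607 = (1902 + (3 + 81**2 + 4*81))*(-1/1036) + 3607 = (1902 + (3 + 6561 + 324))*(-1/1036) + 3607 = (1902 + 6888)*(-1/1036) + 3607 = 8790*(-1/1036) + 3607 = -4395/518 + 3607 = 1864031/518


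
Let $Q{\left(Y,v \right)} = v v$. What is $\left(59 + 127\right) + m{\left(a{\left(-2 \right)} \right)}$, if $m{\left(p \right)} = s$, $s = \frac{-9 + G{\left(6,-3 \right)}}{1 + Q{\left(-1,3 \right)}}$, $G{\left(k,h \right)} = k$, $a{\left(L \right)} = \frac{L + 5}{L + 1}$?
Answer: $\frac{1857}{10} \approx 185.7$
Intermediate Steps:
$Q{\left(Y,v \right)} = v^{2}$
$a{\left(L \right)} = \frac{5 + L}{1 + L}$
$s = - \frac{3}{10}$ ($s = \frac{-9 + 6}{1 + 3^{2}} = - \frac{3}{1 + 9} = - \frac{3}{10} \approx -0.3$)
$m{\left(p \right)} = - \frac{3}{10}$
$\left(59 + 127\right) + m{\left(a{\left(-2 \right)} \right)} = \left(59 + 127\right) - \frac{3}{10} = 186 - \frac{3}{10} = \frac{1857}{10}$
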